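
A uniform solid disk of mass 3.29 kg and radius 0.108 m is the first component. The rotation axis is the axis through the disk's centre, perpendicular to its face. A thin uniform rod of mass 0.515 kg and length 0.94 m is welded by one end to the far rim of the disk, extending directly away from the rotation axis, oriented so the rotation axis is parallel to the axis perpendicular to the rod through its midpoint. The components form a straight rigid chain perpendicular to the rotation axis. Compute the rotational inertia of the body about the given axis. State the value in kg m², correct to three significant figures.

0.229

Solid disk: I_cm = (1/2)MR² = (1/2)(3.29)(0.108)² = 0.019187 kg m²; axis through the centre, so I = 0.019187 kg m².
Thin rod: I_cm = (1/12)ML² = (1/12)(0.515)(0.94)² = 0.037921 kg m²; centre at d = 0.108 + 0.47 = 0.578 m, so I = I_cm + Md² gives I = 0.037921 + (0.515)(0.578)² = 0.20997 kg m².
Total I = 0.019187 + 0.20997 = 0.22916 kg m².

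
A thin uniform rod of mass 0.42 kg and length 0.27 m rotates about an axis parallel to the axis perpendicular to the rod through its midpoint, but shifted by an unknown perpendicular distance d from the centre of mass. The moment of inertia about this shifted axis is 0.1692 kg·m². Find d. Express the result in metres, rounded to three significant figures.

About the centre-of-mass axis, I_cm = (1/12)ML² = (1/12)(0.42)(0.27)² = 0.0025515 kg·m².
Parallel axis theorem: I = I_cm + Md², so Md² = 0.1692 − 0.0025515 = 0.16665 kg·m².
d = √(0.16665 / 0.42) = 0.62991 m.

0.630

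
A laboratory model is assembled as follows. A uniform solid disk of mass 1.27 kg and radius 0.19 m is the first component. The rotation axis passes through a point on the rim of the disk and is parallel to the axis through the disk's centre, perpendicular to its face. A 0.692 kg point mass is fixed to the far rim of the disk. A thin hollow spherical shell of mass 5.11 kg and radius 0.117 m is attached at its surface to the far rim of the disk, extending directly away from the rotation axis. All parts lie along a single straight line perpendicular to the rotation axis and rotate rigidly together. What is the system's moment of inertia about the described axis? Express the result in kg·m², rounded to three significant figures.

1.48

Solid disk: I_cm = (1/2)MR² = (1/2)(1.27)(0.19)² = 0.022923 kg·m²; centre at d = 0.19 m, so the parallel axis theorem gives I = 0.022923 + (1.27)(0.19)² = 0.06877 kg·m².
Point mass: I_cm = 0; centre at d = 0.19 + 0.19 = 0.38 m, so the parallel axis theorem gives I = 0 + (0.692)(0.38)² = 0.099925 kg·m².
Spherical shell: I_cm = (2/3)MR² = (2/3)(5.11)(0.117)² = 0.046634 kg·m²; centre at d = 0.19 + 0.19 + 0.117 = 0.497 m, so the parallel axis theorem gives I = 0.046634 + (5.11)(0.497)² = 1.3088 kg·m².
Total I = 0.06877 + 0.099925 + 1.3088 = 1.4775 kg·m².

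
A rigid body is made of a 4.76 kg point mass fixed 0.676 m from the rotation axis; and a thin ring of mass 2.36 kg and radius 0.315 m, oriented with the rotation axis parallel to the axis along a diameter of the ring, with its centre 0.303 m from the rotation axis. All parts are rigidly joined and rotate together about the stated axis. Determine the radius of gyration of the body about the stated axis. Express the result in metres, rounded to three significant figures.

0.594

Point mass: I_cm = 0; centre at d = 0.676 m, so I = I_cm + Md² gives I = 0 + (4.76)(0.676)² = 2.1752 kg·m².
Thin ring: I_cm = (1/2)MR² = (1/2)(2.36)(0.315)² = 0.11709 kg·m²; centre at d = 0.303 m, so I = I_cm + Md² gives I = 0.11709 + (2.36)(0.303)² = 0.33375 kg·m².
Total I = 2.509 kg·m²; total mass M = 7.12 kg.
k = √(I/M) = √(2.509/7.12) = 0.59362 m.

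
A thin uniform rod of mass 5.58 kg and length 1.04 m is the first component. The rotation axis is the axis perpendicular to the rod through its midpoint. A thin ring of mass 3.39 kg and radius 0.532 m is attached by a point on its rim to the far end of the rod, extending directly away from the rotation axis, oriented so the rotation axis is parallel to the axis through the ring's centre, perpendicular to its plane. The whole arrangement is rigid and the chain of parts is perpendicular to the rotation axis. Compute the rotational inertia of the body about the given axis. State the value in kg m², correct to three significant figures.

5.21

Thin rod: I_cm = (1/12)ML² = (1/12)(5.58)(1.04)² = 0.50294 kg m²; axis through the centre, so I = 0.50294 kg m².
Thin ring: I_cm = MR² = (3.39)(0.532)² = 0.95945 kg m²; centre at d = 0.52 + 0.532 = 1.052 m, so the parallel axis theorem gives I = 0.95945 + (3.39)(1.052)² = 4.7112 kg m².
Total I = 0.50294 + 4.7112 = 5.2141 kg m².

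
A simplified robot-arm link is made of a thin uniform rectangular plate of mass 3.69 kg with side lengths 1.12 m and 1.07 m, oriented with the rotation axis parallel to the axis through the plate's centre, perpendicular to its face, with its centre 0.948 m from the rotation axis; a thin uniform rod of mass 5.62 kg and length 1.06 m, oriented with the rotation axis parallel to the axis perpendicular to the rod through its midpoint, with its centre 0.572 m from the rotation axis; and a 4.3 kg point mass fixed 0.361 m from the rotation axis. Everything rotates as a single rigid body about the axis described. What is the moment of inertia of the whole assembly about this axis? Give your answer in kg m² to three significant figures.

Rectangular plate: I_cm = (1/12)M(a²+b²) = (1/12)(3.69)[(1.12)² + (1.07)²] = 0.73778 kg m²; centre at d = 0.948 m, so I = I_cm + Md² gives I = 0.73778 + (3.69)(0.948)² = 4.054 kg m².
Thin rod: I_cm = (1/12)ML² = (1/12)(5.62)(1.06)² = 0.52622 kg m²; centre at d = 0.572 m, so I = I_cm + Md² gives I = 0.52622 + (5.62)(0.572)² = 2.365 kg m².
Point mass: I_cm = 0; centre at d = 0.361 m, so I = I_cm + Md² gives I = 0 + (4.3)(0.361)² = 0.56038 kg m².
Total I = 4.054 + 2.365 + 0.56038 = 6.9794 kg m².

6.98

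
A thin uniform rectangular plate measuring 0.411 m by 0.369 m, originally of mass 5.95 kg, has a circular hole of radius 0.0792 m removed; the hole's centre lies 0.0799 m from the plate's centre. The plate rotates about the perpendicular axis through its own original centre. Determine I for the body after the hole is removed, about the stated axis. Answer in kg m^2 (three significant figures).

Unpierced body about its centre: I₀ = (1/12)M(a²+b²) = (1/12)(5.95)[(0.411)² + (0.369)²] = 0.15127 kg m^2.
The removed disk has mass m = M·πr²/(ab) = (5.95)·π(0.0792)²/(0.411·0.369) = 0.77312 kg (same uniform areal density).
Its moment of inertia about the rotation axis (parallel-axis theorem): I_hole = (1/2)mr² + md² = (1/2)(0.77312)(0.0792)² + (0.77312)(0.0799)² = 0.0073604 kg m^2.
Treating the hole as negative mass, I = I₀ − I_hole = 0.15127 − 0.0073604 = 0.14391 kg m^2.

0.144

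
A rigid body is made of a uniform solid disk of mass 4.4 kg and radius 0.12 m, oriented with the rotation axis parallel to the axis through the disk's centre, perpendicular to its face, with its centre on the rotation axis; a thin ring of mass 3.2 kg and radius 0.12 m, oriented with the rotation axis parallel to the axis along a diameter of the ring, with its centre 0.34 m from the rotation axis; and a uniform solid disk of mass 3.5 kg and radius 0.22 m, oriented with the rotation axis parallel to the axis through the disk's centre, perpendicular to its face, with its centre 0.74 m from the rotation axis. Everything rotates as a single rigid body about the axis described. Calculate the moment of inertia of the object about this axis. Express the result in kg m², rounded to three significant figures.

Solid disk: I_cm = (1/2)MR² = (1/2)(4.4)(0.12)² = 0.03168 kg m²; axis through the centre, so I = 0.03168 kg m².
Thin ring: I_cm = (1/2)MR² = (1/2)(3.2)(0.12)² = 0.02304 kg m²; centre at d = 0.34 m, so I = I_cm + Md² gives I = 0.02304 + (3.2)(0.34)² = 0.39296 kg m².
Solid disk: I_cm = (1/2)MR² = (1/2)(3.5)(0.22)² = 0.0847 kg m²; centre at d = 0.74 m, so I = I_cm + Md² gives I = 0.0847 + (3.5)(0.74)² = 2.0013 kg m².
Total I = 0.03168 + 0.39296 + 2.0013 = 2.4259 kg m².

2.43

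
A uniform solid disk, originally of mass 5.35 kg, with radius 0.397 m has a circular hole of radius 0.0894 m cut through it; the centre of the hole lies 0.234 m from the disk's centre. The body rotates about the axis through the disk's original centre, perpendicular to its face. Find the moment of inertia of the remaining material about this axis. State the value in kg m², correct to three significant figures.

0.406

Unpierced body about its centre: I₀ = (1/2)MR² = (1/2)(5.35)(0.397)² = 0.4216 kg m².
The removed disk has mass m = M·(r/R)² = (5.35)(0.0894/0.397)² = 0.2713 kg (same uniform areal density).
Its moment of inertia about the rotation axis (parallel-axis theorem): I_hole = (1/2)mr² + md² = (1/2)(0.2713)(0.0894)² + (0.2713)(0.234)² = 0.015939 kg m².
Treating the hole as negative mass, I = I₀ − I_hole = 0.4216 − 0.015939 = 0.40566 kg m².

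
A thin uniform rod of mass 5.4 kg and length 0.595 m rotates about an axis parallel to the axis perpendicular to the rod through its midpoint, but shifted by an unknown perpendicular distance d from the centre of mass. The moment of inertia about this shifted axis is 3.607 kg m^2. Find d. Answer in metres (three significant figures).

About the centre-of-mass axis, I_cm = (1/12)ML² = (1/12)(5.4)(0.595)² = 0.15931 kg m^2.
Parallel axis theorem: I = I_cm + Md², so Md² = 3.607 − 0.15931 = 3.4477 kg m^2.
d = √(3.4477 / 5.4) = 0.79904 m.

0.799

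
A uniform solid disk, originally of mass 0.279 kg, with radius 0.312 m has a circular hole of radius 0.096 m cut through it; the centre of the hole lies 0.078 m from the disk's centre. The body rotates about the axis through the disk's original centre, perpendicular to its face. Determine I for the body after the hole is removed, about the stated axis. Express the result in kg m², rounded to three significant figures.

Unpierced body about its centre: I₀ = (1/2)MR² = (1/2)(0.279)(0.312)² = 0.013579 kg m².
The removed disk has mass m = M·(r/R)² = (0.279)(0.096/0.312)² = 0.026414 kg (same uniform areal density).
Its moment of inertia about the rotation axis (parallel-axis theorem): I_hole = (1/2)mr² + md² = (1/2)(0.026414)(0.096)² + (0.026414)(0.078)² = 0.00028242 kg m².
Treating the hole as negative mass, I = I₀ − I_hole = 0.013579 − 0.00028242 = 0.013297 kg m².

0.0133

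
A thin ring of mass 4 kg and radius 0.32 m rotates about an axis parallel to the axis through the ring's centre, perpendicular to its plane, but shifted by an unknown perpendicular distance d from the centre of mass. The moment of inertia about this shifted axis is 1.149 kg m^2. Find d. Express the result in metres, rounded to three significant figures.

About the centre-of-mass axis, I_cm = MR² = (4)(0.32)² = 0.4096 kg m^2.
Parallel axis theorem: I = I_cm + Md², so Md² = 1.149 − 0.4096 = 0.7394 kg m^2.
d = √(0.7394 / 4) = 0.42994 m.

0.430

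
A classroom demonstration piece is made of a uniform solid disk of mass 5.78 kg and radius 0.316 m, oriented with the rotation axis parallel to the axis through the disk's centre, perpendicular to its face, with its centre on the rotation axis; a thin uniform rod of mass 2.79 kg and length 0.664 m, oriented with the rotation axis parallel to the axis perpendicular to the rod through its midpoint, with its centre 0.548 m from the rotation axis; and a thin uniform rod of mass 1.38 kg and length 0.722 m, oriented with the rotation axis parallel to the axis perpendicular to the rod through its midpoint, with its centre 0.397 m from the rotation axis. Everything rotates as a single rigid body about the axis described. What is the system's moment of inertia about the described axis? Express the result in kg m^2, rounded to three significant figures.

Solid disk: I_cm = (1/2)MR² = (1/2)(5.78)(0.316)² = 0.28858 kg m^2; axis through the centre, so I = 0.28858 kg m^2.
Thin rod: I_cm = (1/12)ML² = (1/12)(2.79)(0.664)² = 0.10251 kg m^2; centre at d = 0.548 m, so I = I_cm + Md² gives I = 0.10251 + (2.79)(0.548)² = 0.94036 kg m^2.
Thin rod: I_cm = (1/12)ML² = (1/12)(1.38)(0.722)² = 0.059948 kg m^2; centre at d = 0.397 m, so I = I_cm + Md² gives I = 0.059948 + (1.38)(0.397)² = 0.27745 kg m^2.
Total I = 0.28858 + 0.94036 + 0.27745 = 1.5064 kg m^2.

1.51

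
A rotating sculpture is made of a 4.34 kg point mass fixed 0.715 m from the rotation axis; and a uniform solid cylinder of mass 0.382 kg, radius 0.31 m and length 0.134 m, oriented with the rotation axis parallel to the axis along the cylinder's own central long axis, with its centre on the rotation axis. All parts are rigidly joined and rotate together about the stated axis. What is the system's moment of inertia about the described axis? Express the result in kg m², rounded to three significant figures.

2.24

Point mass: I_cm = 0; centre at d = 0.715 m, so the parallel axis theorem gives I = 0 + (4.34)(0.715)² = 2.2187 kg m².
Solid cylinder: I_cm = (1/2)MR² = (1/2)(0.382)(0.31)² = 0.018355 kg m²; axis through the centre, so I = 0.018355 kg m².
Total I = 2.2187 + 0.018355 = 2.2371 kg m².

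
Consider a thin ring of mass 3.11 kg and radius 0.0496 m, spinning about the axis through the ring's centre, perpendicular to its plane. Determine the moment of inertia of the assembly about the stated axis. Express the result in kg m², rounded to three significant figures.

I_cm = MR² = (3.11)(0.0496)² = 0.0076511 kg m²; axis through the centre, so I = 0.0076511 kg m².

0.00765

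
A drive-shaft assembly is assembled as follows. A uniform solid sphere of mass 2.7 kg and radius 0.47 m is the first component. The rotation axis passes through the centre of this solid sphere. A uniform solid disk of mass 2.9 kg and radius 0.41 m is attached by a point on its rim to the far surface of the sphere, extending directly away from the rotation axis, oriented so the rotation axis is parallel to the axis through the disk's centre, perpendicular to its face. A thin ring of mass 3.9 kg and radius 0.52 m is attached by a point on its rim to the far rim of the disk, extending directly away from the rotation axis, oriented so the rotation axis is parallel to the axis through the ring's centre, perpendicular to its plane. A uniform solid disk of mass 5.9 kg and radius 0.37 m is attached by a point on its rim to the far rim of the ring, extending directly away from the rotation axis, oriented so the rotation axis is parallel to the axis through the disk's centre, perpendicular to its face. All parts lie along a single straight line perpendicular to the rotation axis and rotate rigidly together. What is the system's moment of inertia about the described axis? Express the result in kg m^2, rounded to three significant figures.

60.0

Solid sphere: I_cm = (2/5)MR² = (2/5)(2.7)(0.47)² = 0.23857 kg m^2; axis through the centre, so I = 0.23857 kg m^2.
Solid disk: I_cm = (1/2)MR² = (1/2)(2.9)(0.41)² = 0.24374 kg m^2; centre at d = 0.47 + 0.41 = 0.88 m, so the parallel axis theorem gives I = 0.24374 + (2.9)(0.88)² = 2.4895 kg m^2.
Thin ring: I_cm = MR² = (3.9)(0.52)² = 1.0546 kg m^2; centre at d = 0.47 + 0.41 + 0.41 + 0.52 = 1.81 m, so the parallel axis theorem gives I = 1.0546 + (3.9)(1.81)² = 13.831 kg m^2.
Solid disk: I_cm = (1/2)MR² = (1/2)(5.9)(0.37)² = 0.40386 kg m^2; centre at d = 0.47 + 0.41 + 0.41 + 0.52 + 0.52 + 0.37 = 2.7 m, so the parallel axis theorem gives I = 0.40386 + (5.9)(2.7)² = 43.415 kg m^2.
Total I = 0.23857 + 2.4895 + 13.831 + 43.415 = 59.974 kg m^2.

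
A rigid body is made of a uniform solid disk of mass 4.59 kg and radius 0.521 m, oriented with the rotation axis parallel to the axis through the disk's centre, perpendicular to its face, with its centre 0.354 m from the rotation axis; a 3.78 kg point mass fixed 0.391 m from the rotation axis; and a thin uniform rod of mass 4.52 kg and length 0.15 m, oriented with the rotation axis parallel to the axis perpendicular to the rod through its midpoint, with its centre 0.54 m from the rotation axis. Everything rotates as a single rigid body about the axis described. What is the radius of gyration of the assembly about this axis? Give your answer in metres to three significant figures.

Solid disk: I_cm = (1/2)MR² = (1/2)(4.59)(0.521)² = 0.62296 kg m²; centre at d = 0.354 m, so the parallel axis theorem gives I = 0.62296 + (4.59)(0.354)² = 1.1982 kg m².
Point mass: I_cm = 0; centre at d = 0.391 m, so the parallel axis theorem gives I = 0 + (3.78)(0.391)² = 0.57789 kg m².
Thin rod: I_cm = (1/12)ML² = (1/12)(4.52)(0.15)² = 0.008475 kg m²; centre at d = 0.54 m, so the parallel axis theorem gives I = 0.008475 + (4.52)(0.54)² = 1.3265 kg m².
Total I = 3.1026 kg m²; total mass M = 12.89 kg.
k = √(I/M) = √(3.1026/12.89) = 0.49061 m.

0.491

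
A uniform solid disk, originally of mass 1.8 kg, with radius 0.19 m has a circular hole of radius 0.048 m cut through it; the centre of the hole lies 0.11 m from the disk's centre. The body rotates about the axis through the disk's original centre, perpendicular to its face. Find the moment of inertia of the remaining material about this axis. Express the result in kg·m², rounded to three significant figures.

Unpierced body about its centre: I₀ = (1/2)MR² = (1/2)(1.8)(0.19)² = 0.03249 kg·m².
The removed disk has mass m = M·(r/R)² = (1.8)(0.048/0.19)² = 0.11488 kg (same uniform areal density).
Its moment of inertia about the rotation axis (parallel-axis theorem): I_hole = (1/2)mr² + md² = (1/2)(0.11488)(0.048)² + (0.11488)(0.11)² = 0.0015224 kg·m².
Treating the hole as negative mass, I = I₀ − I_hole = 0.03249 − 0.0015224 = 0.030968 kg·m².

0.0310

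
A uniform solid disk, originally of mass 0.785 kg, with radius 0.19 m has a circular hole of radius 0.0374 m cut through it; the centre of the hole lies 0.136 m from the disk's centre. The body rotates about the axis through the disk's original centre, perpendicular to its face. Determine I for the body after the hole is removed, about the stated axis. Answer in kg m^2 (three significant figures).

0.0136

Unpierced body about its centre: I₀ = (1/2)MR² = (1/2)(0.785)(0.19)² = 0.014169 kg m^2.
The removed disk has mass m = M·(r/R)² = (0.785)(0.0374/0.19)² = 0.030416 kg (same uniform areal density).
Its moment of inertia about the rotation axis (parallel-axis theorem): I_hole = (1/2)mr² + md² = (1/2)(0.030416)(0.0374)² + (0.030416)(0.136)² = 0.00058385 kg m^2.
Treating the hole as negative mass, I = I₀ − I_hole = 0.014169 − 0.00058385 = 0.013585 kg m^2.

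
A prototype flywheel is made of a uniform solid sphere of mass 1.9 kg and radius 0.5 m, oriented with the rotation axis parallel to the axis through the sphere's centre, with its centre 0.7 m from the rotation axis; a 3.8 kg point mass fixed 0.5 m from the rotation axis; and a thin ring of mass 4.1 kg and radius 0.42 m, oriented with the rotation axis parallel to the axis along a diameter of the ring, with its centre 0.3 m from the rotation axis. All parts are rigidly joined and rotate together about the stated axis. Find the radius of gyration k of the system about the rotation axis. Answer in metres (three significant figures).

0.535

Solid sphere: I_cm = (2/5)MR² = (2/5)(1.9)(0.5)² = 0.19 kg m^2; centre at d = 0.7 m, so the parallel axis theorem gives I = 0.19 + (1.9)(0.7)² = 1.121 kg m^2.
Point mass: I_cm = 0; centre at d = 0.5 m, so the parallel axis theorem gives I = 0 + (3.8)(0.5)² = 0.95 kg m^2.
Thin ring: I_cm = (1/2)MR² = (1/2)(4.1)(0.42)² = 0.36162 kg m^2; centre at d = 0.3 m, so the parallel axis theorem gives I = 0.36162 + (4.1)(0.3)² = 0.73062 kg m^2.
Total I = 2.8016 kg m^2; total mass M = 9.8 kg.
k = √(I/M) = √(2.8016/9.8) = 0.53468 m.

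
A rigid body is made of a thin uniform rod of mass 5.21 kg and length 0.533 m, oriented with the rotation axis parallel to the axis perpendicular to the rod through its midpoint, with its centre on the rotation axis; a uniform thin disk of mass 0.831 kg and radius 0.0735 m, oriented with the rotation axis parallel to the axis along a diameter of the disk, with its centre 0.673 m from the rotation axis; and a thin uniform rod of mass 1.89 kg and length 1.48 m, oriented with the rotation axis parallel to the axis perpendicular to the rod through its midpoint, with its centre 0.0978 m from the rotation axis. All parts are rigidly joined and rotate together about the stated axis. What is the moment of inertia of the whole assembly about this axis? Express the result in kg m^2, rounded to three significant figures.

0.864

Thin rod: I_cm = (1/12)ML² = (1/12)(5.21)(0.533)² = 0.12334 kg m^2; axis through the centre, so I = 0.12334 kg m^2.
Thin disk: I_cm = (1/4)MR² = (1/4)(0.831)(0.0735)² = 0.0011223 kg m^2; centre at d = 0.673 m, so the parallel axis theorem gives I = 0.0011223 + (0.831)(0.673)² = 0.37751 kg m^2.
Thin rod: I_cm = (1/12)ML² = (1/12)(1.89)(1.48)² = 0.34499 kg m^2; centre at d = 0.0978 m, so the parallel axis theorem gives I = 0.34499 + (1.89)(0.0978)² = 0.36307 kg m^2.
Total I = 0.12334 + 0.37751 + 0.36307 = 0.86391 kg m^2.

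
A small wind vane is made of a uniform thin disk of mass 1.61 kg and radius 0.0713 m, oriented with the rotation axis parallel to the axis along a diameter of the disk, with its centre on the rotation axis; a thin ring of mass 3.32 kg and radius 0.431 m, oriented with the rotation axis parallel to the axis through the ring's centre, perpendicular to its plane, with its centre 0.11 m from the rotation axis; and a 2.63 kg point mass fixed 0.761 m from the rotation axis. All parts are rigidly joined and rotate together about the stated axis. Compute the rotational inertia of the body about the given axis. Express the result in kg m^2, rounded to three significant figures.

2.18

Thin disk: I_cm = (1/4)MR² = (1/4)(1.61)(0.0713)² = 0.0020462 kg m^2; axis through the centre, so I = 0.0020462 kg m^2.
Thin ring: I_cm = MR² = (3.32)(0.431)² = 0.61673 kg m^2; centre at d = 0.11 m, so the parallel axis theorem gives I = 0.61673 + (3.32)(0.11)² = 0.6569 kg m^2.
Point mass: I_cm = 0; centre at d = 0.761 m, so the parallel axis theorem gives I = 0 + (2.63)(0.761)² = 1.5231 kg m^2.
Total I = 0.0020462 + 0.6569 + 1.5231 = 2.182 kg m^2.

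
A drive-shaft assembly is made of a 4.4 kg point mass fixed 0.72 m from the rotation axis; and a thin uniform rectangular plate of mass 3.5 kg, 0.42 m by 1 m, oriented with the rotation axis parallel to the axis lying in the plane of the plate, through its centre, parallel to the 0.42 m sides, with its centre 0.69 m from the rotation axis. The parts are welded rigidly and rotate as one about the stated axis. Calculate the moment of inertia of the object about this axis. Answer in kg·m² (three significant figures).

Point mass: I_cm = 0; centre at d = 0.72 m, so I = I_cm + Md² gives I = 0 + (4.4)(0.72)² = 2.281 kg·m².
Rectangular plate: I_cm = (1/12)Mb² = (1/12)(3.5)(1)² = 0.29167 kg·m²; centre at d = 0.69 m, so I = I_cm + Md² gives I = 0.29167 + (3.5)(0.69)² = 1.958 kg·m².
Total I = 2.281 + 1.958 = 4.239 kg·m².

4.24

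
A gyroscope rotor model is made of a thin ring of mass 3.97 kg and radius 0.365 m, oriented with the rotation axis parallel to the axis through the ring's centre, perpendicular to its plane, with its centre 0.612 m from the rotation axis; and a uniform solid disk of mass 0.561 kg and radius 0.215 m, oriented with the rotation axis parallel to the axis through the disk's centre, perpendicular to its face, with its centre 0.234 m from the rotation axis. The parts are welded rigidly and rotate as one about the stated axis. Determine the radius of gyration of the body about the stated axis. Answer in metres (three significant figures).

0.674

Thin ring: I_cm = MR² = (3.97)(0.365)² = 0.5289 kg·m²; centre at d = 0.612 m, so I = I_cm + Md² gives I = 0.5289 + (3.97)(0.612)² = 2.0158 kg·m².
Solid disk: I_cm = (1/2)MR² = (1/2)(0.561)(0.215)² = 0.012966 kg·m²; centre at d = 0.234 m, so I = I_cm + Md² gives I = 0.012966 + (0.561)(0.234)² = 0.043684 kg·m².
Total I = 2.0595 kg·m²; total mass M = 4.531 kg.
k = √(I/M) = √(2.0595/4.531) = 0.6742 m.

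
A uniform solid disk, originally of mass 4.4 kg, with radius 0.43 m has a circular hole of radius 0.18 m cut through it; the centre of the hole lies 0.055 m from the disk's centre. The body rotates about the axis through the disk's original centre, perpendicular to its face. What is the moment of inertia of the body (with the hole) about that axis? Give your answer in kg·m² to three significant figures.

0.392

Unpierced body about its centre: I₀ = (1/2)MR² = (1/2)(4.4)(0.43)² = 0.40678 kg·m².
The removed disk has mass m = M·(r/R)² = (4.4)(0.18/0.43)² = 0.77101 kg (same uniform areal density).
Its moment of inertia about the rotation axis (parallel-axis theorem): I_hole = (1/2)mr² + md² = (1/2)(0.77101)(0.18)² + (0.77101)(0.055)² = 0.014823 kg·m².
Treating the hole as negative mass, I = I₀ − I_hole = 0.40678 − 0.014823 = 0.39196 kg·m².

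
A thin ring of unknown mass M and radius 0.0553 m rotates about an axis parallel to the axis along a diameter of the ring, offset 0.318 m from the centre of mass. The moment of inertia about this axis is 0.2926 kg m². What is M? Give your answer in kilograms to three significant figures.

I = I_cm + Md² = (1/2)MR² + Md² = M·[0.5·(0.0553)² + (0.318)²] = M·0.10265.
So M = 0.2926 / 0.10265 = 2.8504 kg.

2.85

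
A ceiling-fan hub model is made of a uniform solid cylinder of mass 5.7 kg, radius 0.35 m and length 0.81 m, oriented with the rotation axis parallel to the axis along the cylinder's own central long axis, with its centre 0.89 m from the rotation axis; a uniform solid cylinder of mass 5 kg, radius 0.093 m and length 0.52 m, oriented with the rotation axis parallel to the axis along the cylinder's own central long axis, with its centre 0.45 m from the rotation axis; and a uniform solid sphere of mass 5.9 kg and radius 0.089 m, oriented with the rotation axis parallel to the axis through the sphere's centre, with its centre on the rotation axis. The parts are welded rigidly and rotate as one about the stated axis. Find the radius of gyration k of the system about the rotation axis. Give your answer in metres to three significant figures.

0.597

Solid cylinder: I_cm = (1/2)MR² = (1/2)(5.7)(0.35)² = 0.34912 kg m²; centre at d = 0.89 m, so I = I_cm + Md² gives I = 0.34912 + (5.7)(0.89)² = 4.8641 kg m².
Solid cylinder: I_cm = (1/2)MR² = (1/2)(5)(0.093)² = 0.021623 kg m²; centre at d = 0.45 m, so I = I_cm + Md² gives I = 0.021623 + (5)(0.45)² = 1.0341 kg m².
Solid sphere: I_cm = (2/5)MR² = (2/5)(5.9)(0.089)² = 0.018694 kg m²; axis through the centre, so I = 0.018694 kg m².
Total I = 5.9169 kg m²; total mass M = 16.6 kg.
k = √(I/M) = √(5.9169/16.6) = 0.59703 m.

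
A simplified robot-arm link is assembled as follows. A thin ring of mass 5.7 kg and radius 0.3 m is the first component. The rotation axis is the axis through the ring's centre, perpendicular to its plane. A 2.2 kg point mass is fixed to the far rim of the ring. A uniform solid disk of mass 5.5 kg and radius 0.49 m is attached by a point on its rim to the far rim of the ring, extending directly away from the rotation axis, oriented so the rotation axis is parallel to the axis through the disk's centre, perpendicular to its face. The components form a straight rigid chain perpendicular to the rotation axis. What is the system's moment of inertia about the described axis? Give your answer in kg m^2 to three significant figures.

4.80

Thin ring: I_cm = MR² = (5.7)(0.3)² = 0.513 kg m^2; axis through the centre, so I = 0.513 kg m^2.
Point mass: I_cm = 0; centre at d = 0.3 m, so the parallel axis theorem gives I = 0 + (2.2)(0.3)² = 0.198 kg m^2.
Solid disk: I_cm = (1/2)MR² = (1/2)(5.5)(0.49)² = 0.66027 kg m^2; centre at d = 0.3 + 0.49 = 0.79 m, so the parallel axis theorem gives I = 0.66027 + (5.5)(0.79)² = 4.0928 kg m^2.
Total I = 0.513 + 0.198 + 4.0928 = 4.8038 kg m^2.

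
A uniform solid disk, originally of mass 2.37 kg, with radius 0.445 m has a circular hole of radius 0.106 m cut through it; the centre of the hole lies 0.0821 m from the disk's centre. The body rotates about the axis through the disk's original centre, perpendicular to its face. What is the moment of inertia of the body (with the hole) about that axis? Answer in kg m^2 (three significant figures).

Unpierced body about its centre: I₀ = (1/2)MR² = (1/2)(2.37)(0.445)² = 0.23466 kg m^2.
The removed disk has mass m = M·(r/R)² = (2.37)(0.106/0.445)² = 0.13447 kg (same uniform areal density).
Its moment of inertia about the rotation axis (parallel-axis theorem): I_hole = (1/2)mr² + md² = (1/2)(0.13447)(0.106)² + (0.13447)(0.0821)² = 0.0016619 kg m^2.
Treating the hole as negative mass, I = I₀ − I_hole = 0.23466 − 0.0016619 = 0.233 kg m^2.

0.233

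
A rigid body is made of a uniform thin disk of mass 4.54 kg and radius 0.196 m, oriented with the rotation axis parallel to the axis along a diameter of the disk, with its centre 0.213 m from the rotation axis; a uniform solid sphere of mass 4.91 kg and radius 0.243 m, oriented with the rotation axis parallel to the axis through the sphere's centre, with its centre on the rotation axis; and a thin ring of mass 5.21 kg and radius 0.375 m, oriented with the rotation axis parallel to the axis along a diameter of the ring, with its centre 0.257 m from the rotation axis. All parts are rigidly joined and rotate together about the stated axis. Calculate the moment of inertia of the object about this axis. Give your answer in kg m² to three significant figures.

Thin disk: I_cm = (1/4)MR² = (1/4)(4.54)(0.196)² = 0.043602 kg m²; centre at d = 0.213 m, so I = I_cm + Md² gives I = 0.043602 + (4.54)(0.213)² = 0.24958 kg m².
Solid sphere: I_cm = (2/5)MR² = (2/5)(4.91)(0.243)² = 0.11597 kg m²; axis through the centre, so I = 0.11597 kg m².
Thin ring: I_cm = (1/2)MR² = (1/2)(5.21)(0.375)² = 0.36633 kg m²; centre at d = 0.257 m, so I = I_cm + Md² gives I = 0.36633 + (5.21)(0.257)² = 0.71044 kg m².
Total I = 0.24958 + 0.11597 + 0.71044 = 1.076 kg m².

1.08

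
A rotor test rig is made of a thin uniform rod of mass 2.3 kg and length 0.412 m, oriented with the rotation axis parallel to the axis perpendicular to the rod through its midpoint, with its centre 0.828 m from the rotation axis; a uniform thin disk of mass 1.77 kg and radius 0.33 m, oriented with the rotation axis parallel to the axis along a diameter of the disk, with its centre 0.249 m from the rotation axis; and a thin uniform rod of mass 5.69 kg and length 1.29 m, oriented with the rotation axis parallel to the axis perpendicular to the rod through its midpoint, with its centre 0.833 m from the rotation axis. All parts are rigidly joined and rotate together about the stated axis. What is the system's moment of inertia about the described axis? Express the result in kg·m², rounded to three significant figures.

Thin rod: I_cm = (1/12)ML² = (1/12)(2.3)(0.412)² = 0.032534 kg·m²; centre at d = 0.828 m, so the parallel axis theorem gives I = 0.032534 + (2.3)(0.828)² = 1.6094 kg·m².
Thin disk: I_cm = (1/4)MR² = (1/4)(1.77)(0.33)² = 0.048188 kg·m²; centre at d = 0.249 m, so the parallel axis theorem gives I = 0.048188 + (1.77)(0.249)² = 0.15793 kg·m².
Thin rod: I_cm = (1/12)ML² = (1/12)(5.69)(1.29)² = 0.78906 kg·m²; centre at d = 0.833 m, so the parallel axis theorem gives I = 0.78906 + (5.69)(0.833)² = 4.7373 kg·m².
Total I = 1.6094 + 0.15793 + 4.7373 = 6.5046 kg·m².

6.50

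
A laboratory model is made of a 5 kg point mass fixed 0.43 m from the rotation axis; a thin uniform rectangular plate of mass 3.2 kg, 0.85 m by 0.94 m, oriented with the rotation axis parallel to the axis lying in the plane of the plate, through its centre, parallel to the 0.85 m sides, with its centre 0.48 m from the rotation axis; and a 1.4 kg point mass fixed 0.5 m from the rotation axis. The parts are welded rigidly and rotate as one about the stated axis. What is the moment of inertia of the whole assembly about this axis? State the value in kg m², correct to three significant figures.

Point mass: I_cm = 0; centre at d = 0.43 m, so the parallel axis theorem gives I = 0 + (5)(0.43)² = 0.9245 kg m².
Rectangular plate: I_cm = (1/12)Mb² = (1/12)(3.2)(0.94)² = 0.23563 kg m²; centre at d = 0.48 m, so the parallel axis theorem gives I = 0.23563 + (3.2)(0.48)² = 0.97291 kg m².
Point mass: I_cm = 0; centre at d = 0.5 m, so the parallel axis theorem gives I = 0 + (1.4)(0.5)² = 0.35 kg m².
Total I = 0.9245 + 0.97291 + 0.35 = 2.2474 kg m².

2.25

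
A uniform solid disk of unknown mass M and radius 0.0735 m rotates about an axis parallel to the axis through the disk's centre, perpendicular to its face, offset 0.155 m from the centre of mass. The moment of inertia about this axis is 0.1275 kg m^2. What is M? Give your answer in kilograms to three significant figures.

4.77

I = I_cm + Md² = (1/2)MR² + Md² = M·[0.5·(0.0735)² + (0.155)²] = M·0.026726.
So M = 0.1275 / 0.026726 = 4.7706 kg.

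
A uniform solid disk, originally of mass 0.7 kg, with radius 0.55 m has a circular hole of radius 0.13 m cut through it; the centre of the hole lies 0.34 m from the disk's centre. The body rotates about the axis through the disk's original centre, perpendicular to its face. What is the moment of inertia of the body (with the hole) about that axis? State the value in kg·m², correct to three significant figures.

0.101

Unpierced body about its centre: I₀ = (1/2)MR² = (1/2)(0.7)(0.55)² = 0.10588 kg·m².
The removed disk has mass m = M·(r/R)² = (0.7)(0.13/0.55)² = 0.039107 kg (same uniform areal density).
Its moment of inertia about the rotation axis (parallel-axis theorem): I_hole = (1/2)mr² + md² = (1/2)(0.039107)(0.13)² + (0.039107)(0.34)² = 0.0048513 kg·m².
Treating the hole as negative mass, I = I₀ − I_hole = 0.10588 − 0.0048513 = 0.10102 kg·m².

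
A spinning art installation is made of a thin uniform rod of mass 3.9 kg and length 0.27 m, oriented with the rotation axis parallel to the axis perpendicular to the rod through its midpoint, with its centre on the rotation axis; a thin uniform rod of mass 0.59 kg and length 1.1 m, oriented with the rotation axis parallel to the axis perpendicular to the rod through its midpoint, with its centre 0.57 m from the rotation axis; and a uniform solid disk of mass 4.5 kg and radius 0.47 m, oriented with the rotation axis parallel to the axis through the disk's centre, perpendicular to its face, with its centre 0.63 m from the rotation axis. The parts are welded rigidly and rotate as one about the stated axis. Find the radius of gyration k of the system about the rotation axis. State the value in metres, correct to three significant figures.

0.533

Thin rod: I_cm = (1/12)ML² = (1/12)(3.9)(0.27)² = 0.023692 kg·m²; axis through the centre, so I = 0.023692 kg·m².
Thin rod: I_cm = (1/12)ML² = (1/12)(0.59)(1.1)² = 0.059492 kg·m²; centre at d = 0.57 m, so I = I_cm + Md² gives I = 0.059492 + (0.59)(0.57)² = 0.25118 kg·m².
Solid disk: I_cm = (1/2)MR² = (1/2)(4.5)(0.47)² = 0.49702 kg·m²; centre at d = 0.63 m, so I = I_cm + Md² gives I = 0.49702 + (4.5)(0.63)² = 2.2831 kg·m².
Total I = 2.558 kg·m²; total mass M = 8.99 kg.
k = √(I/M) = √(2.558/8.99) = 0.53342 m.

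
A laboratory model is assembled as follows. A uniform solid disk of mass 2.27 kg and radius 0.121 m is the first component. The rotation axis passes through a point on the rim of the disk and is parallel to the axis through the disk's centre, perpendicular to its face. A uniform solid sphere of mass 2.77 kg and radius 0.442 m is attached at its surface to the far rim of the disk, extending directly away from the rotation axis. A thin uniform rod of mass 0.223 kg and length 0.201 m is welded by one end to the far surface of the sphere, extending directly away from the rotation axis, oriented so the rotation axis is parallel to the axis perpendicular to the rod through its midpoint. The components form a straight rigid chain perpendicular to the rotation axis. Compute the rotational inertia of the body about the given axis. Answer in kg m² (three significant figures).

Solid disk: I_cm = (1/2)MR² = (1/2)(2.27)(0.121)² = 0.016618 kg m²; centre at d = 0.121 m, so I = I_cm + Md² gives I = 0.016618 + (2.27)(0.121)² = 0.049853 kg m².
Solid sphere: I_cm = (2/5)MR² = (2/5)(2.77)(0.442)² = 0.21646 kg m²; centre at d = 0.121 + 0.121 + 0.442 = 0.684 m, so I = I_cm + Md² gives I = 0.21646 + (2.77)(0.684)² = 1.5124 kg m².
Thin rod: I_cm = (1/12)ML² = (1/12)(0.223)(0.201)² = 0.00075079 kg m²; centre at d = 0.121 + 0.121 + 0.442 + 0.442 + 0.1005 = 1.2265 m, so I = I_cm + Md² gives I = 0.00075079 + (0.223)(1.2265)² = 0.33621 kg m².
Total I = 0.049853 + 1.5124 + 0.33621 = 1.8985 kg m².

1.90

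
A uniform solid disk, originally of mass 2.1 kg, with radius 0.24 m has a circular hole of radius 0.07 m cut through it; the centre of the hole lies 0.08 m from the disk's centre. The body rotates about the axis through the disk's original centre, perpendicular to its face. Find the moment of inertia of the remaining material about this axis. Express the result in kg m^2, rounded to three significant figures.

Unpierced body about its centre: I₀ = (1/2)MR² = (1/2)(2.1)(0.24)² = 0.06048 kg m^2.
The removed disk has mass m = M·(r/R)² = (2.1)(0.07/0.24)² = 0.17865 kg (same uniform areal density).
Its moment of inertia about the rotation axis (parallel-axis theorem): I_hole = (1/2)mr² + md² = (1/2)(0.17865)(0.07)² + (0.17865)(0.08)² = 0.001581 kg m^2.
Treating the hole as negative mass, I = I₀ − I_hole = 0.06048 − 0.001581 = 0.058899 kg m^2.

0.0589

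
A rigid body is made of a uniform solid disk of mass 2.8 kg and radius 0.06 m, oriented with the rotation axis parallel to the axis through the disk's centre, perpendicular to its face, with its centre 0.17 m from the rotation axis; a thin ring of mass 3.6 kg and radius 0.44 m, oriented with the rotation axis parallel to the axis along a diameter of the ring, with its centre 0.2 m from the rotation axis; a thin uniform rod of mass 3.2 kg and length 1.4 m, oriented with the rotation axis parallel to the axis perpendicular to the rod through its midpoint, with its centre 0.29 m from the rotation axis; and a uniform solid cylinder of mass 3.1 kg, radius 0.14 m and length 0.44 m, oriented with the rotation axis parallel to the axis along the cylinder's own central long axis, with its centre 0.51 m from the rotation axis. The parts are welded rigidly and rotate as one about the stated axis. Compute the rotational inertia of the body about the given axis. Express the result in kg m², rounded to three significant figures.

2.21

Solid disk: I_cm = (1/2)MR² = (1/2)(2.8)(0.06)² = 0.00504 kg m²; centre at d = 0.17 m, so the parallel axis theorem gives I = 0.00504 + (2.8)(0.17)² = 0.08596 kg m².
Thin ring: I_cm = (1/2)MR² = (1/2)(3.6)(0.44)² = 0.34848 kg m²; centre at d = 0.2 m, so the parallel axis theorem gives I = 0.34848 + (3.6)(0.2)² = 0.49248 kg m².
Thin rod: I_cm = (1/12)ML² = (1/12)(3.2)(1.4)² = 0.52267 kg m²; centre at d = 0.29 m, so the parallel axis theorem gives I = 0.52267 + (3.2)(0.29)² = 0.79179 kg m².
Solid cylinder: I_cm = (1/2)MR² = (1/2)(3.1)(0.14)² = 0.03038 kg m²; centre at d = 0.51 m, so the parallel axis theorem gives I = 0.03038 + (3.1)(0.51)² = 0.83669 kg m².
Total I = 0.08596 + 0.49248 + 0.79179 + 0.83669 = 2.2069 kg m².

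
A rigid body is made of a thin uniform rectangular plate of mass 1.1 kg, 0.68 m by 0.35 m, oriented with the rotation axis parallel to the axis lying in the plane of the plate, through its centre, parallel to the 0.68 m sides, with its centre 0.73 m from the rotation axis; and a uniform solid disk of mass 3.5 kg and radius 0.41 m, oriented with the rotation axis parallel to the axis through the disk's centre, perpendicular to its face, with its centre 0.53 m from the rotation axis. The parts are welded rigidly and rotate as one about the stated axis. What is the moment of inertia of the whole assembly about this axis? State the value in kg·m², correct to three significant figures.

1.87

Rectangular plate: I_cm = (1/12)Mb² = (1/12)(1.1)(0.35)² = 0.011229 kg·m²; centre at d = 0.73 m, so the parallel axis theorem gives I = 0.011229 + (1.1)(0.73)² = 0.59742 kg·m².
Solid disk: I_cm = (1/2)MR² = (1/2)(3.5)(0.41)² = 0.29417 kg·m²; centre at d = 0.53 m, so the parallel axis theorem gives I = 0.29417 + (3.5)(0.53)² = 1.2773 kg·m².
Total I = 0.59742 + 1.2773 = 1.8747 kg·m².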